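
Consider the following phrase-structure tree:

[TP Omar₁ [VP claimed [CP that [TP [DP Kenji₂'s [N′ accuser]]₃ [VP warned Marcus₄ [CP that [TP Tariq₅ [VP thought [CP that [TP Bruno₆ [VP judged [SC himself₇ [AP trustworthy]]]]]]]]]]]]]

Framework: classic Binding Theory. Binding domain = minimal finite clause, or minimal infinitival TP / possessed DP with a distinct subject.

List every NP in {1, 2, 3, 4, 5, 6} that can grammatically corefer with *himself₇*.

{6}

*himself* is an anaphor, so Principle A applies: it must be bound in its binding domain.
Binding domain of *himself₇*: the embedded TP, whose subject is Bruno₆.
*Omar₁* c-commands the anaphor but is outside its binding domain → cannot satisfy Principle A.
*Kenji₂* does not c-command the anaphor → cannot bind it.
*[Kenji₂'s accuser]₃* c-commands the anaphor but is outside its binding domain → cannot satisfy Principle A.
*Marcus₄* c-commands the anaphor but is outside its binding domain → cannot satisfy Principle A.
*Tariq₅* c-commands the anaphor but is outside its binding domain → cannot satisfy Principle A.
*Bruno₆* c-commands the anaphor within its binding domain → licit binder.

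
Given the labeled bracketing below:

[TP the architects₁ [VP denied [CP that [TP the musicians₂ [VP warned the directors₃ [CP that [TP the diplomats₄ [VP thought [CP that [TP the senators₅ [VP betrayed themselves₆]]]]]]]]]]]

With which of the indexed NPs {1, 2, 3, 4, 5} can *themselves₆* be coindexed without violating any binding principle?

*themselves* is an anaphor, so Principle A applies: it must be bound in its binding domain.
Binding domain of *themselves₆*: the embedded TP, whose subject is the senators₅.
*the architects₁* c-commands the anaphor but is outside its binding domain → cannot satisfy Principle A.
*the musicians₂* c-commands the anaphor but is outside its binding domain → cannot satisfy Principle A.
*the directors₃* c-commands the anaphor but is outside its binding domain → cannot satisfy Principle A.
*the diplomats₄* c-commands the anaphor but is outside its binding domain → cannot satisfy Principle A.
*the senators₅* c-commands the anaphor within its binding domain → licit binder.

{5}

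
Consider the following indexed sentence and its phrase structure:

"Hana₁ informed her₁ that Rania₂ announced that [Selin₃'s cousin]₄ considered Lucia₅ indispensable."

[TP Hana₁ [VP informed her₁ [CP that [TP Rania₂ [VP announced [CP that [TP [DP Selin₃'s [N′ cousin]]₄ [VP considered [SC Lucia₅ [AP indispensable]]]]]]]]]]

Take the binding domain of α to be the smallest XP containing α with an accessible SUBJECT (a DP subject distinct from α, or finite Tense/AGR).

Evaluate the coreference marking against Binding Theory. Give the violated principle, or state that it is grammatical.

Principle B

The two coindexed NPs are *Hana₁* and *her₁*.
*her₁* is a pronoun. Its binding domain is the matrix TP, whose subject is Hana₁.
*Hana₁* c-commands it within that domain and carries the same index.
The pronoun is locally bound → Principle B violation.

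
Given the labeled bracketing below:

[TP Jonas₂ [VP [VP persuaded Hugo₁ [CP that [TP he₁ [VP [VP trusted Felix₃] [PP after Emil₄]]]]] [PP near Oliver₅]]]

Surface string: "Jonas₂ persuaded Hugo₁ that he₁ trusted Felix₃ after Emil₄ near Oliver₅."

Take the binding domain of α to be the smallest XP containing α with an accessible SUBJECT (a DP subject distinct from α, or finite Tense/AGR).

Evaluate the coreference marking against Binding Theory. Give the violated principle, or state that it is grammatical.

The two coindexed NPs are *Hugo₁* and *he₁*.
*he₁* is a pronoun; nothing c-commands it within its binding domain (the embedded TP.), so Principle B holds trivially.
*Hugo₁* is an R-expression; *he₁* does not c-command it, and no other NP shares its index, so Principle C is satisfied.
All principles are respected.

grammatical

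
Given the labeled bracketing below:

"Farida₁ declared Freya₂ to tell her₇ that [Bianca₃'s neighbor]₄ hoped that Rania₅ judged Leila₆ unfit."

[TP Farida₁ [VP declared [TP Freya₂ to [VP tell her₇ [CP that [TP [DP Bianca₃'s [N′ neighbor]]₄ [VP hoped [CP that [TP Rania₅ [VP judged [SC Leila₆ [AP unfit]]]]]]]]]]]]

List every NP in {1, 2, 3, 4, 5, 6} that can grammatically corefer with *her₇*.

*her* is a pronoun, so Principle B applies: it must be free in its binding domain.
Binding domain of *her₇*: the embedded TP, whose subject is Freya₂.
*Farida₁* c-commands the pronoun but from outside its binding domain, and is not c-commanded by it → coindexation permitted.
*Freya₂* c-commands the pronoun within its binding domain → coindexation would violate Principle B.
*Bianca₃*: the pronoun c-commands this R-expression → coindexation would violate Principle C on *Bianca₃*.
*[Bianca₃'s neighbor]₄*: the pronoun c-commands this R-expression → coindexation would violate Principle C on *[Bianca₃'s neighbor]₄*.
*Rania₅*: the pronoun c-commands this R-expression → coindexation would violate Principle C on *Rania₅*.
*Leila₆*: the pronoun c-commands this R-expression → coindexation would violate Principle C on *Leila₆*.

{1}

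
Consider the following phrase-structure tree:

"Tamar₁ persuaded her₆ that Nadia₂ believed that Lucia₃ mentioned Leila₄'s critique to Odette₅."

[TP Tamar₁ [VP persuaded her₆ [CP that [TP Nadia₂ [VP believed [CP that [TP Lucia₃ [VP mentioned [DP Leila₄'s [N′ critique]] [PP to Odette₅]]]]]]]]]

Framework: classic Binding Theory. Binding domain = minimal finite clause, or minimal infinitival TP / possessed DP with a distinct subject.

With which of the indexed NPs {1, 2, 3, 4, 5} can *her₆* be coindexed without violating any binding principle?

none

*her* is a pronoun, so Principle B applies: it must be free in its binding domain.
Binding domain of *her₆*: the matrix TP, whose subject is Tamar₁.
*Tamar₁* c-commands the pronoun within its binding domain → coindexation would violate Principle B.
*Nadia₂*: the pronoun c-commands this R-expression → coindexation would violate Principle C on *Nadia₂*.
*Lucia₃*: the pronoun c-commands this R-expression → coindexation would violate Principle C on *Lucia₃*.
*Leila₄*: the pronoun c-commands this R-expression → coindexation would violate Principle C on *Leila₄*.
*Odette₅*: the pronoun c-commands this R-expression → coindexation would violate Principle C on *Odette₅*.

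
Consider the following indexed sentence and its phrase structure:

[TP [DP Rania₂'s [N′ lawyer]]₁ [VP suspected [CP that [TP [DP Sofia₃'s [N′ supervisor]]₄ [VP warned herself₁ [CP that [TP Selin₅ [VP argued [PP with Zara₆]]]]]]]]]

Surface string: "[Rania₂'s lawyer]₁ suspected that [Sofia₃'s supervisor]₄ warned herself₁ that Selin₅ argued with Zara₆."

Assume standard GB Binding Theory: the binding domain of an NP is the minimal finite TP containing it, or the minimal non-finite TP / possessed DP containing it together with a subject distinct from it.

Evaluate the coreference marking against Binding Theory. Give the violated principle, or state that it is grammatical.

Principle A

The two coindexed NPs are *[Rania₂'s lawyer]₁* and *herself₁*.
*herself₁* is an anaphor. Principle A requires it to be bound within its binding domain — the embedded TP, whose subject is [Sofia₃'s supervisor]₄.
Within that domain it is c-commanded by *[Sofia₃'s supervisor]₄*, which does not share its index.
*[Rania₂'s lawyer]₁* does c-command the anaphor, but from outside its binding domain.
The anaphor is unbound in its domain → Principle A violation.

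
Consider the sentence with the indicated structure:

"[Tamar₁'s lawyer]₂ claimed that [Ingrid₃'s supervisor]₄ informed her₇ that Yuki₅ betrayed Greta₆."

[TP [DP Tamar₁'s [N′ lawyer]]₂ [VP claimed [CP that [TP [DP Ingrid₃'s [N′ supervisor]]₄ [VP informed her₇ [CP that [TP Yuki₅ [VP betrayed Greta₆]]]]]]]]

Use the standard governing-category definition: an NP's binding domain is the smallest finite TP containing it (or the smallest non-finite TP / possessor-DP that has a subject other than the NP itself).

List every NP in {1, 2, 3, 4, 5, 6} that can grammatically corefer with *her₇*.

*her* is a pronoun, so Principle B applies: it must be free in its binding domain.
Binding domain of *her₇*: the embedded TP, whose subject is [Ingrid₃'s supervisor]₄.
*Tamar₁* and the pronoun do not c-command one another → neither Principle B nor Principle C is at stake; coindexation permitted.
*[Tamar₁'s lawyer]₂* c-commands the pronoun but from outside its binding domain, and is not c-commanded by it → coindexation permitted.
*Ingrid₃* and the pronoun do not c-command one another → neither Principle B nor Principle C is at stake; coindexation permitted.
*[Ingrid₃'s supervisor]₄* c-commands the pronoun within its binding domain → coindexation would violate Principle B.
*Yuki₅*: the pronoun c-commands this R-expression → coindexation would violate Principle C on *Yuki₅*.
*Greta₆*: the pronoun c-commands this R-expression → coindexation would violate Principle C on *Greta₆*.

{1, 2, 3}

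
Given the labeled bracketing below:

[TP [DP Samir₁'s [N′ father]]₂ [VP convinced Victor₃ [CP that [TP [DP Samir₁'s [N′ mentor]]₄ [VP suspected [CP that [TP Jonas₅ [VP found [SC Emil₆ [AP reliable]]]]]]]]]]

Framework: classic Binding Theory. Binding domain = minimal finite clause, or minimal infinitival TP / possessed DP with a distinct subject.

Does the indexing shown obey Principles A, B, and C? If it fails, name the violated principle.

The two coindexed NPs are *Samir₁* and *Samir₁*.
*Samir₁* is an R-expression; no coindexed NP c-commands it, so Principle C holds.
*Samir₁* is an R-expression; *Samir₁* does not c-command it, and no other NP shares its index, so Principle C is satisfied.
All principles are respected.

grammatical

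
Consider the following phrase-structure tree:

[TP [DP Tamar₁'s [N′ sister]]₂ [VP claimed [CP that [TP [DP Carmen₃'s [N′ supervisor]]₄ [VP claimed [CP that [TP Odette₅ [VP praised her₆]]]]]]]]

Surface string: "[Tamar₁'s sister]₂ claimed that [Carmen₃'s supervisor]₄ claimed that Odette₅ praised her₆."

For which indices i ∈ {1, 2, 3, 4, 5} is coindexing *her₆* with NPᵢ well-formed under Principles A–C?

*her* is a pronoun, so Principle B applies: it must be free in its binding domain.
Binding domain of *her₆*: the embedded TP, whose subject is Odette₅.
*Tamar₁* and the pronoun do not c-command one another → neither Principle B nor Principle C is at stake; coindexation permitted.
*[Tamar₁'s sister]₂* c-commands the pronoun but from outside its binding domain, and is not c-commanded by it → coindexation permitted.
*Carmen₃* and the pronoun do not c-command one another → neither Principle B nor Principle C is at stake; coindexation permitted.
*[Carmen₃'s supervisor]₄* c-commands the pronoun but from outside its binding domain, and is not c-commanded by it → coindexation permitted.
*Odette₅* c-commands the pronoun within its binding domain → coindexation would violate Principle B.

{1, 2, 3, 4}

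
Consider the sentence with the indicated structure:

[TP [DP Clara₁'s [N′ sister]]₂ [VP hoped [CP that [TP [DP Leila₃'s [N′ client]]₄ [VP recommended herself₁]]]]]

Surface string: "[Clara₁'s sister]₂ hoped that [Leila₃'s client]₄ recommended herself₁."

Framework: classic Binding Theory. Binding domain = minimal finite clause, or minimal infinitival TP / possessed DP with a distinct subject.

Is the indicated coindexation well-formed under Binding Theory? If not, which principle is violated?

Principle A

The two coindexed NPs are *Clara₁* and *herself₁*.
*herself₁* is an anaphor. Principle A requires it to be bound within its binding domain — the embedded TP, whose subject is [Leila₃'s client]₄.
Within that domain it is c-commanded by *[Leila₃'s client]₄*, which does not share its index.
*Clara₁* does not c-command the anaphor at all.
The anaphor is unbound in its domain → Principle A violation.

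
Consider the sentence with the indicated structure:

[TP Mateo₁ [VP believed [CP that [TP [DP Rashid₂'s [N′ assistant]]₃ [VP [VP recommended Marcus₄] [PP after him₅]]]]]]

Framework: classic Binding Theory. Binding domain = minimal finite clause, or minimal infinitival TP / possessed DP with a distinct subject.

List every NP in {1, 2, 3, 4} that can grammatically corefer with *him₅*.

*him* is a pronoun, so Principle B applies: it must be free in its binding domain.
Binding domain of *him₅*: the embedded TP, whose subject is [Rashid₂'s assistant]₃.
*Mateo₁* c-commands the pronoun but from outside its binding domain, and is not c-commanded by it → coindexation permitted.
*Rashid₂* and the pronoun do not c-command one another → neither Principle B nor Principle C is at stake; coindexation permitted.
*[Rashid₂'s assistant]₃* c-commands the pronoun within its binding domain → coindexation would violate Principle B.
*Marcus₄* and the pronoun do not c-command one another → neither Principle B nor Principle C is at stake; coindexation permitted.

{1, 2, 4}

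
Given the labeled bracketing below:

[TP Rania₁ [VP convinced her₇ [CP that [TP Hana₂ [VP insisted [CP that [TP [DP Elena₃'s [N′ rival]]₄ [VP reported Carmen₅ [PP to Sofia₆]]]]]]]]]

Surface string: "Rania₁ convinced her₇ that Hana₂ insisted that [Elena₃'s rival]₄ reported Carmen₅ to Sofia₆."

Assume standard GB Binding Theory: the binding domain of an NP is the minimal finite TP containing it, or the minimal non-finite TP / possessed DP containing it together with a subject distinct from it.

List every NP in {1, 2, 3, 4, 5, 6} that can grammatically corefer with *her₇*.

none

*her* is a pronoun, so Principle B applies: it must be free in its binding domain.
Binding domain of *her₇*: the matrix TP, whose subject is Rania₁.
*Rania₁* c-commands the pronoun within its binding domain → coindexation would violate Principle B.
*Hana₂*: the pronoun c-commands this R-expression → coindexation would violate Principle C on *Hana₂*.
*Elena₃*: the pronoun c-commands this R-expression → coindexation would violate Principle C on *Elena₃*.
*[Elena₃'s rival]₄*: the pronoun c-commands this R-expression → coindexation would violate Principle C on *[Elena₃'s rival]₄*.
*Carmen₅*: the pronoun c-commands this R-expression → coindexation would violate Principle C on *Carmen₅*.
*Sofia₆*: the pronoun c-commands this R-expression → coindexation would violate Principle C on *Sofia₆*.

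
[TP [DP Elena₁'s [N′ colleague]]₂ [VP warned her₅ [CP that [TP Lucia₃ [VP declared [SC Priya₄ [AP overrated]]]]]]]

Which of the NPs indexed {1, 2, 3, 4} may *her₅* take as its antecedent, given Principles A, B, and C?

{1}

*her* is a pronoun, so Principle B applies: it must be free in its binding domain.
Binding domain of *her₅*: the matrix TP, whose subject is [Elena₁'s colleague]₂.
*Elena₁* and the pronoun do not c-command one another → neither Principle B nor Principle C is at stake; coindexation permitted.
*[Elena₁'s colleague]₂* c-commands the pronoun within its binding domain → coindexation would violate Principle B.
*Lucia₃*: the pronoun c-commands this R-expression → coindexation would violate Principle C on *Lucia₃*.
*Priya₄*: the pronoun c-commands this R-expression → coindexation would violate Principle C on *Priya₄*.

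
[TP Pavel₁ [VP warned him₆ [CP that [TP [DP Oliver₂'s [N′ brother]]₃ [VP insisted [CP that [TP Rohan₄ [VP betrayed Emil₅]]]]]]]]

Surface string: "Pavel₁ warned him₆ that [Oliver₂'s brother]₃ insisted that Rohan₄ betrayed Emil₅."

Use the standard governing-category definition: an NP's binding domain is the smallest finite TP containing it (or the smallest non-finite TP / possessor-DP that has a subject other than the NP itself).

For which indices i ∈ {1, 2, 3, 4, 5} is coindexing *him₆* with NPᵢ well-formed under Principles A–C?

none

*him* is a pronoun, so Principle B applies: it must be free in its binding domain.
Binding domain of *him₆*: the matrix TP, whose subject is Pavel₁.
*Pavel₁* c-commands the pronoun within its binding domain → coindexation would violate Principle B.
*Oliver₂*: the pronoun c-commands this R-expression → coindexation would violate Principle C on *Oliver₂*.
*[Oliver₂'s brother]₃*: the pronoun c-commands this R-expression → coindexation would violate Principle C on *[Oliver₂'s brother]₃*.
*Rohan₄*: the pronoun c-commands this R-expression → coindexation would violate Principle C on *Rohan₄*.
*Emil₅*: the pronoun c-commands this R-expression → coindexation would violate Principle C on *Emil₅*.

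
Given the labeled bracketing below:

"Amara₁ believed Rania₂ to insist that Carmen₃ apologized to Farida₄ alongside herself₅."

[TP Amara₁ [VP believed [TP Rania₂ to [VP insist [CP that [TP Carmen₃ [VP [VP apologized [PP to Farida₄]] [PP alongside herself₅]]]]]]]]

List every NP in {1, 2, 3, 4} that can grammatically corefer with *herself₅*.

*herself* is an anaphor, so Principle A applies: it must be bound in its binding domain.
Binding domain of *herself₅*: the embedded TP, whose subject is Carmen₃.
*Amara₁* c-commands the anaphor but is outside its binding domain → cannot satisfy Principle A.
*Rania₂* c-commands the anaphor but is outside its binding domain → cannot satisfy Principle A.
*Carmen₃* c-commands the anaphor within its binding domain → licit binder.
*Farida₄* does not c-command the anaphor → cannot bind it.

{3}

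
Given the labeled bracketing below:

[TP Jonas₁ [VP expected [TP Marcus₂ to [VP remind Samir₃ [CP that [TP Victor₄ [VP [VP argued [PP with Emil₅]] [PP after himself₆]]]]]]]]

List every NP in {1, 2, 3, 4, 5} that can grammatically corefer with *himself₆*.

*himself* is an anaphor, so Principle A applies: it must be bound in its binding domain.
Binding domain of *himself₆*: the embedded TP, whose subject is Victor₄.
*Jonas₁* c-commands the anaphor but is outside its binding domain → cannot satisfy Principle A.
*Marcus₂* c-commands the anaphor but is outside its binding domain → cannot satisfy Principle A.
*Samir₃* c-commands the anaphor but is outside its binding domain → cannot satisfy Principle A.
*Victor₄* c-commands the anaphor within its binding domain → licit binder.
*Emil₅* does not c-command the anaphor → cannot bind it.

{4}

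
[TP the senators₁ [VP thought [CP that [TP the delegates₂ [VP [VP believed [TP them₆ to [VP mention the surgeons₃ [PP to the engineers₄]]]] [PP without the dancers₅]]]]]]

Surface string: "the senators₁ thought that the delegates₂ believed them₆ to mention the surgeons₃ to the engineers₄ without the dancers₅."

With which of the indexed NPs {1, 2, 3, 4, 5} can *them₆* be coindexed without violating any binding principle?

{1, 5}

*them* is a pronoun, so Principle B applies: it must be free in its binding domain.
Binding domain of *them₆*: the embedded TP, whose subject is the delegates₂.
*the senators₁* c-commands the pronoun but from outside its binding domain, and is not c-commanded by it → coindexation permitted.
*the delegates₂* c-commands the pronoun within its binding domain → coindexation would violate Principle B.
*the surgeons₃*: the pronoun c-commands this R-expression → coindexation would violate Principle C on *the surgeons₃*.
*the engineers₄*: the pronoun c-commands this R-expression → coindexation would violate Principle C on *the engineers₄*.
*the dancers₅* and the pronoun do not c-command one another → neither Principle B nor Principle C is at stake; coindexation permitted.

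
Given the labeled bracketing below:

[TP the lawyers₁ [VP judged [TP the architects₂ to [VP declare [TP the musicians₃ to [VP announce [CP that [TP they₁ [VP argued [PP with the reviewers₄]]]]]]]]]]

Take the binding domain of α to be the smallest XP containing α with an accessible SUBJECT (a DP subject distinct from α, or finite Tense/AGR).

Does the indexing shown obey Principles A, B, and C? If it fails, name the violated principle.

The two coindexed NPs are *the lawyers₁* and *they₁*.
*they₁* is a pronoun; nothing c-commands it within its binding domain (the embedded TP.), so Principle B holds trivially.
*the lawyers₁* is an R-expression; *they₁* does not c-command it, and no other NP shares its index, so Principle C is satisfied.
All principles are respected.

grammatical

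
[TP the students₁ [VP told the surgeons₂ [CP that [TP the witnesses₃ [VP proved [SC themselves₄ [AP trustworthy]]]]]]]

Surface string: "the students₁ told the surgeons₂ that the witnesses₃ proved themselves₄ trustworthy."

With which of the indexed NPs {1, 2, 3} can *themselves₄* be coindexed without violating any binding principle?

*themselves* is an anaphor, so Principle A applies: it must be bound in its binding domain.
Binding domain of *themselves₄*: the embedded TP, whose subject is the witnesses₃.
*the students₁* c-commands the anaphor but is outside its binding domain → cannot satisfy Principle A.
*the surgeons₂* c-commands the anaphor but is outside its binding domain → cannot satisfy Principle A.
*the witnesses₃* c-commands the anaphor within its binding domain → licit binder.

{3}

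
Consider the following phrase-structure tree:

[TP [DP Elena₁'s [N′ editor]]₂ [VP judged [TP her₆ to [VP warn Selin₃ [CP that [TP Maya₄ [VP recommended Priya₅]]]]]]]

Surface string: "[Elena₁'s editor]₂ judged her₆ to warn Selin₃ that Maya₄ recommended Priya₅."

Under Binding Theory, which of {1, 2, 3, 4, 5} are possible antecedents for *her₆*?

*her* is a pronoun, so Principle B applies: it must be free in its binding domain.
Binding domain of *her₆*: the matrix TP, whose subject is [Elena₁'s editor]₂.
*Elena₁* and the pronoun do not c-command one another → neither Principle B nor Principle C is at stake; coindexation permitted.
*[Elena₁'s editor]₂* c-commands the pronoun within its binding domain → coindexation would violate Principle B.
*Selin₃*: the pronoun c-commands this R-expression → coindexation would violate Principle C on *Selin₃*.
*Maya₄*: the pronoun c-commands this R-expression → coindexation would violate Principle C on *Maya₄*.
*Priya₅*: the pronoun c-commands this R-expression → coindexation would violate Principle C on *Priya₅*.

{1}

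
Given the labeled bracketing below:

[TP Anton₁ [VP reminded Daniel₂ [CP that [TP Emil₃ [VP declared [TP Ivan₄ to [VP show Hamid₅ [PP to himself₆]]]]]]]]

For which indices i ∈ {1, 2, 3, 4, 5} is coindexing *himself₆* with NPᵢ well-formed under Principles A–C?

*himself* is an anaphor, so Principle A applies: it must be bound in its binding domain.
Binding domain of *himself₆*: the embedded TP, whose subject is Ivan₄.
*Anton₁* c-commands the anaphor but is outside its binding domain → cannot satisfy Principle A.
*Daniel₂* c-commands the anaphor but is outside its binding domain → cannot satisfy Principle A.
*Emil₃* c-commands the anaphor but is outside its binding domain → cannot satisfy Principle A.
*Ivan₄* c-commands the anaphor within its binding domain → licit binder.
*Hamid₅* c-commands the anaphor within its binding domain → licit binder.

{4, 5}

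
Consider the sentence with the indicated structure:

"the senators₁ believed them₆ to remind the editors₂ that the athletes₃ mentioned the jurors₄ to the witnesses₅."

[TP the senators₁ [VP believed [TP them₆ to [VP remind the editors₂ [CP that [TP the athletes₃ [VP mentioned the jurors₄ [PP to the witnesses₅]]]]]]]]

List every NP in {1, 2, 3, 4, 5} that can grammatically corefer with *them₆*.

none

*them* is a pronoun, so Principle B applies: it must be free in its binding domain.
Binding domain of *them₆*: the matrix TP, whose subject is the senators₁.
*the senators₁* c-commands the pronoun within its binding domain → coindexation would violate Principle B.
*the editors₂*: the pronoun c-commands this R-expression → coindexation would violate Principle C on *the editors₂*.
*the athletes₃*: the pronoun c-commands this R-expression → coindexation would violate Principle C on *the athletes₃*.
*the jurors₄*: the pronoun c-commands this R-expression → coindexation would violate Principle C on *the jurors₄*.
*the witnesses₅*: the pronoun c-commands this R-expression → coindexation would violate Principle C on *the witnesses₅*.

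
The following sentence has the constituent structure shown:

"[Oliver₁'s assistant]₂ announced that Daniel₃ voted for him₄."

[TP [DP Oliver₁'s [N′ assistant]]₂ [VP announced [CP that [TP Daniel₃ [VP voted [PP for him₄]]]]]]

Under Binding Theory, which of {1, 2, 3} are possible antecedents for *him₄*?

{1, 2}

*him* is a pronoun, so Principle B applies: it must be free in its binding domain.
Binding domain of *him₄*: the embedded TP, whose subject is Daniel₃.
*Oliver₁* and the pronoun do not c-command one another → neither Principle B nor Principle C is at stake; coindexation permitted.
*[Oliver₁'s assistant]₂* c-commands the pronoun but from outside its binding domain, and is not c-commanded by it → coindexation permitted.
*Daniel₃* c-commands the pronoun within its binding domain → coindexation would violate Principle B.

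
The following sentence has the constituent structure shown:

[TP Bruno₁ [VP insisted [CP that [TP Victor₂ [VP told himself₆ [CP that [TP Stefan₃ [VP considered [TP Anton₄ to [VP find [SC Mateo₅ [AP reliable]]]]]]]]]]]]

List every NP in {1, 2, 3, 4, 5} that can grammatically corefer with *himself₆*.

{2}

*himself* is an anaphor, so Principle A applies: it must be bound in its binding domain.
Binding domain of *himself₆*: the embedded TP, whose subject is Victor₂.
*Bruno₁* c-commands the anaphor but is outside its binding domain → cannot satisfy Principle A.
*Victor₂* c-commands the anaphor within its binding domain → licit binder.
*Stefan₃* does not c-command the anaphor → cannot bind it.
*Anton₄* does not c-command the anaphor → cannot bind it.
*Mateo₅* does not c-command the anaphor → cannot bind it.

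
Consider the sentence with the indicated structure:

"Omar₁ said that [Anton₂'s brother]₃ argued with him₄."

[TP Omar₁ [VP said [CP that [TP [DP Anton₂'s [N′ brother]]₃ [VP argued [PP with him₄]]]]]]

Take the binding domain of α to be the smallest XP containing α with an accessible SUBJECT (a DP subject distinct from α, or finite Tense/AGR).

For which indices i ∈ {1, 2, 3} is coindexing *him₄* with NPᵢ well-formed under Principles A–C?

{1, 2}

*him* is a pronoun, so Principle B applies: it must be free in its binding domain.
Binding domain of *him₄*: the embedded TP, whose subject is [Anton₂'s brother]₃.
*Omar₁* c-commands the pronoun but from outside its binding domain, and is not c-commanded by it → coindexation permitted.
*Anton₂* and the pronoun do not c-command one another → neither Principle B nor Principle C is at stake; coindexation permitted.
*[Anton₂'s brother]₃* c-commands the pronoun within its binding domain → coindexation would violate Principle B.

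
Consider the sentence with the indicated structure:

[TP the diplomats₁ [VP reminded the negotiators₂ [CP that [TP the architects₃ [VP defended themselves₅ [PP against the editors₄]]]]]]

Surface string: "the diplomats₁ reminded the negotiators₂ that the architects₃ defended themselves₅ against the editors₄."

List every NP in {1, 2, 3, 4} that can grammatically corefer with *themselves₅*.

*themselves* is an anaphor, so Principle A applies: it must be bound in its binding domain.
Binding domain of *themselves₅*: the embedded TP, whose subject is the architects₃.
*the diplomats₁* c-commands the anaphor but is outside its binding domain → cannot satisfy Principle A.
*the negotiators₂* c-commands the anaphor but is outside its binding domain → cannot satisfy Principle A.
*the architects₃* c-commands the anaphor within its binding domain → licit binder.
*the editors₄* does not c-command the anaphor → cannot bind it.

{3}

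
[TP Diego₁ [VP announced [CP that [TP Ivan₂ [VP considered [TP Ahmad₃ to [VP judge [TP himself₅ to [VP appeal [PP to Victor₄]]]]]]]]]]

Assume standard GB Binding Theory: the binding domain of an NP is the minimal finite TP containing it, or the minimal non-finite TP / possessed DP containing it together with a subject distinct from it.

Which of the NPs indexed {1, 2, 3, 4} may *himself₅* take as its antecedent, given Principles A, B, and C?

*himself* is an anaphor, so Principle A applies: it must be bound in its binding domain.
Binding domain of *himself₅*: the embedded TP, whose subject is Ahmad₃.
*Diego₁* c-commands the anaphor but is outside its binding domain → cannot satisfy Principle A.
*Ivan₂* c-commands the anaphor but is outside its binding domain → cannot satisfy Principle A.
*Ahmad₃* c-commands the anaphor within its binding domain → licit binder.
*Victor₄* does not c-command the anaphor → cannot bind it.

{3}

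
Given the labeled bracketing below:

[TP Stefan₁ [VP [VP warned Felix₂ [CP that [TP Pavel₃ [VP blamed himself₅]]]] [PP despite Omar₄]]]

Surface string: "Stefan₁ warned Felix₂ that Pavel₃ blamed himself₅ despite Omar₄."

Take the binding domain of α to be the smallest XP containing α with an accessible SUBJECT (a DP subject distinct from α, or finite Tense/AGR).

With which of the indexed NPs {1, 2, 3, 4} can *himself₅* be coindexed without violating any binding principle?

*himself* is an anaphor, so Principle A applies: it must be bound in its binding domain.
Binding domain of *himself₅*: the embedded TP, whose subject is Pavel₃.
*Stefan₁* c-commands the anaphor but is outside its binding domain → cannot satisfy Principle A.
*Felix₂* c-commands the anaphor but is outside its binding domain → cannot satisfy Principle A.
*Pavel₃* c-commands the anaphor within its binding domain → licit binder.
*Omar₄* does not c-command the anaphor → cannot bind it.

{3}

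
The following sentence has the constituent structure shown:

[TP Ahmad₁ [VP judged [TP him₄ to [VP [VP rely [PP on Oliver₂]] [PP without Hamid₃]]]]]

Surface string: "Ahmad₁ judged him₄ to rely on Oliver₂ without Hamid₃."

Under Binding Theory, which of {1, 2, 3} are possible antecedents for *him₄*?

*him* is a pronoun, so Principle B applies: it must be free in its binding domain.
Binding domain of *him₄*: the matrix TP, whose subject is Ahmad₁.
*Ahmad₁* c-commands the pronoun within its binding domain → coindexation would violate Principle B.
*Oliver₂*: the pronoun c-commands this R-expression → coindexation would violate Principle C on *Oliver₂*.
*Hamid₃*: the pronoun c-commands this R-expression → coindexation would violate Principle C on *Hamid₃*.

none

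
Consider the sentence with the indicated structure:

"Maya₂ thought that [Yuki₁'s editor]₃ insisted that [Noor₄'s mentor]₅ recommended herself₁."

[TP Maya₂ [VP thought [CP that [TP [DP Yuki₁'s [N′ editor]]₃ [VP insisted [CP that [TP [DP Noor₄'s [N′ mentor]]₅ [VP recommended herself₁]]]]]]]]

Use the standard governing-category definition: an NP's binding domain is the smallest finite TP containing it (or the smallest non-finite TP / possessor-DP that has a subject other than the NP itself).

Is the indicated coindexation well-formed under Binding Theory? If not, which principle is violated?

The two coindexed NPs are *Yuki₁* and *herself₁*.
*herself₁* is an anaphor. Principle A requires it to be bound within its binding domain — the embedded TP, whose subject is [Noor₄'s mentor]₅.
Within that domain it is c-commanded by *[Noor₄'s mentor]₅*, which does not share its index.
*Yuki₁* does not c-command the anaphor at all.
The anaphor is unbound in its domain → Principle A violation.

Principle A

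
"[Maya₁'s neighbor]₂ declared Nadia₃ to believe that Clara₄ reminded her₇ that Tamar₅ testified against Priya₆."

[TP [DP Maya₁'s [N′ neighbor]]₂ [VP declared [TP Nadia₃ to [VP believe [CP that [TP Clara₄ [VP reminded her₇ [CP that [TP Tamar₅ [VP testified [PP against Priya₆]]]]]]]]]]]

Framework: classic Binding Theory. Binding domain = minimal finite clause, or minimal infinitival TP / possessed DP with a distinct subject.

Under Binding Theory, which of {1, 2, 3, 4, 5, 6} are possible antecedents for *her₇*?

*her* is a pronoun, so Principle B applies: it must be free in its binding domain.
Binding domain of *her₇*: the embedded TP, whose subject is Clara₄.
*Maya₁* and the pronoun do not c-command one another → neither Principle B nor Principle C is at stake; coindexation permitted.
*[Maya₁'s neighbor]₂* c-commands the pronoun but from outside its binding domain, and is not c-commanded by it → coindexation permitted.
*Nadia₃* c-commands the pronoun but from outside its binding domain, and is not c-commanded by it → coindexation permitted.
*Clara₄* c-commands the pronoun within its binding domain → coindexation would violate Principle B.
*Tamar₅*: the pronoun c-commands this R-expression → coindexation would violate Principle C on *Tamar₅*.
*Priya₆*: the pronoun c-commands this R-expression → coindexation would violate Principle C on *Priya₆*.

{1, 2, 3}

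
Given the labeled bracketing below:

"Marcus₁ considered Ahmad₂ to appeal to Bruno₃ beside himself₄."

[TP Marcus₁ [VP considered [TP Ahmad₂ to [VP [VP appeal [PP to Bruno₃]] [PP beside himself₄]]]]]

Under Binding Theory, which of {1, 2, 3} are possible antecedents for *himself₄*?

{2}

*himself* is an anaphor, so Principle A applies: it must be bound in its binding domain.
Binding domain of *himself₄*: the embedded TP, whose subject is Ahmad₂.
*Marcus₁* c-commands the anaphor but is outside its binding domain → cannot satisfy Principle A.
*Ahmad₂* c-commands the anaphor within its binding domain → licit binder.
*Bruno₃* does not c-command the anaphor → cannot bind it.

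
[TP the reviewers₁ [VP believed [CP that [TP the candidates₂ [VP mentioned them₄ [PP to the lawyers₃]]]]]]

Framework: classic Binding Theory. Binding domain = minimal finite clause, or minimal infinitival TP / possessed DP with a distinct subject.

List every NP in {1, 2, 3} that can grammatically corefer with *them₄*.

{1}

*them* is a pronoun, so Principle B applies: it must be free in its binding domain.
Binding domain of *them₄*: the embedded TP, whose subject is the candidates₂.
*the reviewers₁* c-commands the pronoun but from outside its binding domain, and is not c-commanded by it → coindexation permitted.
*the candidates₂* c-commands the pronoun within its binding domain → coindexation would violate Principle B.
*the lawyers₃*: the pronoun c-commands this R-expression → coindexation would violate Principle C on *the lawyers₃*.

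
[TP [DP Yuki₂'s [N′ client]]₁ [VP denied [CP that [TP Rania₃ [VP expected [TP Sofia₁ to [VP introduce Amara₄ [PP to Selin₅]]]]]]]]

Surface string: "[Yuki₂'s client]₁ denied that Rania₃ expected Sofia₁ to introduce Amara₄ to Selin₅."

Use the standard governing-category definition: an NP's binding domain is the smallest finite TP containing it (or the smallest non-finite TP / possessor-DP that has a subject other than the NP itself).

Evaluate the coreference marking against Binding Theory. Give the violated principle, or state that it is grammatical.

Principle C

The two coindexed NPs are *[Yuki₂'s client]₁* and *Sofia₁*.
*Sofia₁* is an R-expression. Principle C requires it to be free everywhere.
*[Yuki₂'s client]₁* c-commands it and carries the same index.
The R-expression is bound → Principle C violation.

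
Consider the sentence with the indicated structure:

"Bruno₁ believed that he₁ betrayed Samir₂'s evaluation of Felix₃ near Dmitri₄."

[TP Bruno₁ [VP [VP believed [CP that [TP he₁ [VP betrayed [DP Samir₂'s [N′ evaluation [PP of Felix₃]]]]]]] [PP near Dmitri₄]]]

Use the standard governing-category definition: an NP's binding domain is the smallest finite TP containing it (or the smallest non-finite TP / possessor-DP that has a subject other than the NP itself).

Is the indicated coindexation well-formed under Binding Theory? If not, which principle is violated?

The two coindexed NPs are *Bruno₁* and *he₁*.
*he₁* is a pronoun; nothing c-commands it within its binding domain (the embedded TP.), so Principle B holds trivially.
*Bruno₁* is an R-expression; *he₁* does not c-command it, and no other NP shares its index, so Principle C is satisfied.
All principles are respected.

grammatical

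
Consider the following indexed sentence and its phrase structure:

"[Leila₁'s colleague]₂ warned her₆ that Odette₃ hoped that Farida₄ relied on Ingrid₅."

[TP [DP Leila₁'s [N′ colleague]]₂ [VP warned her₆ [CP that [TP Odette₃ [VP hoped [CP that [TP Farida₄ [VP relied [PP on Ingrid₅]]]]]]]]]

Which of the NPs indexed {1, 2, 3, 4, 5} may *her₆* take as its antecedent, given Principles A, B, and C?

*her* is a pronoun, so Principle B applies: it must be free in its binding domain.
Binding domain of *her₆*: the matrix TP, whose subject is [Leila₁'s colleague]₂.
*Leila₁* and the pronoun do not c-command one another → neither Principle B nor Principle C is at stake; coindexation permitted.
*[Leila₁'s colleague]₂* c-commands the pronoun within its binding domain → coindexation would violate Principle B.
*Odette₃*: the pronoun c-commands this R-expression → coindexation would violate Principle C on *Odette₃*.
*Farida₄*: the pronoun c-commands this R-expression → coindexation would violate Principle C on *Farida₄*.
*Ingrid₅*: the pronoun c-commands this R-expression → coindexation would violate Principle C on *Ingrid₅*.

{1}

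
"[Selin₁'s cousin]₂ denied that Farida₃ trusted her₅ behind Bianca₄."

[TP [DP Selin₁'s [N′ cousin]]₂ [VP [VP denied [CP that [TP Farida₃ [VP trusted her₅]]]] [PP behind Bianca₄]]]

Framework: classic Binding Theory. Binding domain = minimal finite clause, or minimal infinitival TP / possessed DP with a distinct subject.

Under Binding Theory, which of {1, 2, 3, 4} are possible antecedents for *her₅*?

{1, 2, 4}

*her* is a pronoun, so Principle B applies: it must be free in its binding domain.
Binding domain of *her₅*: the embedded TP, whose subject is Farida₃.
*Selin₁* and the pronoun do not c-command one another → neither Principle B nor Principle C is at stake; coindexation permitted.
*[Selin₁'s cousin]₂* c-commands the pronoun but from outside its binding domain, and is not c-commanded by it → coindexation permitted.
*Farida₃* c-commands the pronoun within its binding domain → coindexation would violate Principle B.
*Bianca₄* and the pronoun do not c-command one another → neither Principle B nor Principle C is at stake; coindexation permitted.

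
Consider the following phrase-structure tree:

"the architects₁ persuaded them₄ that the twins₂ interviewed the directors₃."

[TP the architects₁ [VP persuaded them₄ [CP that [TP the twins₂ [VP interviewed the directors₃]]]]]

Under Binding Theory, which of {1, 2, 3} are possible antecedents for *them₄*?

none

*them* is a pronoun, so Principle B applies: it must be free in its binding domain.
Binding domain of *them₄*: the matrix TP, whose subject is the architects₁.
*the architects₁* c-commands the pronoun within its binding domain → coindexation would violate Principle B.
*the twins₂*: the pronoun c-commands this R-expression → coindexation would violate Principle C on *the twins₂*.
*the directors₃*: the pronoun c-commands this R-expression → coindexation would violate Principle C on *the directors₃*.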